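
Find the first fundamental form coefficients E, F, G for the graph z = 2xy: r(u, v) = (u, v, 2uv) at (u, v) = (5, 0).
E = 1;  F = 0;  G = 101

Partials: r_u = (1, 0, 2*v), r_v = (0, 1, 2*u). As functions of (u, v):
  E = r_u · r_u = 4*v^2 + 1,
  F = r_u · r_v = 4*u*v,
  G = r_v · r_v = 4*u^2 + 1.
Evaluating at (u, v) = (5, 0): E = 1, F = 0, G = 101.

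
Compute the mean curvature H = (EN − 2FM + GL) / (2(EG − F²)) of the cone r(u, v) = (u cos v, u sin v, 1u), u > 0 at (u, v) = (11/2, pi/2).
H = sqrt(2)/22

With E = 2, F = 0, G = u^2, L = 0, M = 0, N = sqrt(2)*u^2/(2*Abs(u)), assemble
  H = (EN − 2FM + GL) / (2(EG − F²)) = sqrt(2)/(4*Abs(u)).
At (u, v) = (11/2, pi/2): H = sqrt(2)/22.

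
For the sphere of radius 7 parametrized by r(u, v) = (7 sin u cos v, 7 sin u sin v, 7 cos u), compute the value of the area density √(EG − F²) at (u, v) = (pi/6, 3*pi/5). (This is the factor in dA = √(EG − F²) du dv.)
√(EG − F²)|_{(pi/6, 3*pi/5)} = 49/2

E = 49, F = 0, G = 49*sin(u)^2, so EG − F² = 2401*sin(u)^2. Taking the positive square root: √(EG − F²) = 49*Abs(sin(u)). At (u, v) = (pi/6, 3*pi/5): 49/2.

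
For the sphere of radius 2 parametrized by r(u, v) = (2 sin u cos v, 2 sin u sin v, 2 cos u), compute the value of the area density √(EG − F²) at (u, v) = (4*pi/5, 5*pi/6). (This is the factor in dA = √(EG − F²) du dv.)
√(EG − F²)|_{(4*pi/5, 5*pi/6)} = sqrt(10 - 2*sqrt(5))

E = 4, F = 0, G = 4*sin(u)^2, so EG − F² = 16*sin(u)^2. Taking the positive square root: √(EG − F²) = 4*Abs(sin(u)). At (u, v) = (4*pi/5, 5*pi/6): sqrt(10 - 2*sqrt(5)).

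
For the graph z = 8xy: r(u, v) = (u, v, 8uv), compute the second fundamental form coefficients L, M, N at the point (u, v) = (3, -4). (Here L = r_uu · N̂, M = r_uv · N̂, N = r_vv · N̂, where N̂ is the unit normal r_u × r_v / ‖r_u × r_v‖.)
L = 0;  M = 8*sqrt(1601)/1601;  N = 0

Compute the unit normal N̂(u, v) = (-8*v/sqrt(64*u^2 + 64*v^2 + 1), -8*u/sqrt(64*u^2 + 64*v^2 + 1), 1/sqrt(64*u^2 + 64*v^2 + 1)), and the second partials r_uu, r_uv, r_vv. Take dot products:
  L(u, v) = r_uu · N̂ = 0,
  M(u, v) = r_uv · N̂ = 8/sqrt(64*u^2 + 64*v^2 + 1),
  N(u, v) = r_vv · N̂ = 0.
Evaluating at (u, v) = (3, -4):
  L = 0, M = 8*sqrt(1601)/1601, N = 0.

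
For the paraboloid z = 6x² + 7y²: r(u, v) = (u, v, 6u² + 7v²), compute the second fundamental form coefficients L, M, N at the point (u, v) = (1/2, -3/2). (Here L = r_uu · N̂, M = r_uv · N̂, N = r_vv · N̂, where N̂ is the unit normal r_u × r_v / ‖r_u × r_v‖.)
L = 6*sqrt(478)/239;  M = 0;  N = 7*sqrt(478)/239

Compute the unit normal N̂(u, v) = (-12*u/sqrt(144*u^2 + 196*v^2 + 1), -14*v/sqrt(144*u^2 + 196*v^2 + 1), 1/sqrt(144*u^2 + 196*v^2 + 1)), and the second partials r_uu, r_uv, r_vv. Take dot products:
  L(u, v) = r_uu · N̂ = 12/sqrt(144*u^2 + 196*v^2 + 1),
  M(u, v) = r_uv · N̂ = 0,
  N(u, v) = r_vv · N̂ = 14/sqrt(144*u^2 + 196*v^2 + 1).
Evaluating at (u, v) = (1/2, -3/2):
  L = 6*sqrt(478)/239, M = 0, N = 7*sqrt(478)/239.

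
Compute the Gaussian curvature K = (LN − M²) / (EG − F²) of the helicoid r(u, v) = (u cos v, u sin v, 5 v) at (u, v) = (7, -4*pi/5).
K = -25/5476

Coefficients of the first fundamental form: E = 1, F = 0, G = u^2 + 25.
Coefficients of the second fundamental form: L = 0, M = -5/sqrt(u^2 + 25), N = 0.
Assemble K = (LN − M²)/(EG − F²) = -25/(u^2 + 25)^2. At (u, v) = (7, -4*pi/5): K = -25/5476.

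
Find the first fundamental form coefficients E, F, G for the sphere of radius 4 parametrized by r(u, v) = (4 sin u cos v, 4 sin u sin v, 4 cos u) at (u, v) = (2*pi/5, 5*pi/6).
E = 16;  F = 0;  G = 2*sqrt(5) + 10

Partials: r_u = (4*cos(u)*cos(v), 4*sin(v)*cos(u), -4*sin(u)), r_v = (-4*sin(u)*sin(v), 4*sin(u)*cos(v), 0). As functions of (u, v):
  E = r_u · r_u = 16,
  F = r_u · r_v = 0,
  G = r_v · r_v = 16*sin(u)^2.
Evaluating at (u, v) = (2*pi/5, 5*pi/6): E = 16, F = 0, G = 2*sqrt(5) + 10.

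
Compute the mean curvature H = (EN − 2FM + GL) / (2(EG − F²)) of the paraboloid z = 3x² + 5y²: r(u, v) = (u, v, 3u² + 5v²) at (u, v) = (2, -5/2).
H = 2603*sqrt(770)/592900

With E = 36*u^2 + 1, F = 60*u*v, G = 100*v^2 + 1, L = 6/sqrt(36*u^2 + 100*v^2 + 1), M = 0, N = 10/sqrt(36*u^2 + 100*v^2 + 1), assemble
  H = (EN − 2FM + GL) / (2(EG − F²)) = 4*(45*u^2 + 75*v^2 + 2)/(36*u^2 + 100*v^2 + 1)^(3/2).
At (u, v) = (2, -5/2): H = 2603*sqrt(770)/592900.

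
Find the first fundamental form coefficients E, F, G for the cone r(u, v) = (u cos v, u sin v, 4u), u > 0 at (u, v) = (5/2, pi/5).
E = 17;  F = 0;  G = 25/4

Partials: r_u = (cos(v), sin(v), 4), r_v = (-u*sin(v), u*cos(v), 0). As functions of (u, v):
  E = r_u · r_u = 17,
  F = r_u · r_v = 0,
  G = r_v · r_v = u^2.
Evaluating at (u, v) = (5/2, pi/5): E = 17, F = 0, G = 25/4.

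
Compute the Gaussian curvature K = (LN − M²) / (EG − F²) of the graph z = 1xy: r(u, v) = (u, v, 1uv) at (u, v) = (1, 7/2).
K = -16/3249

Coefficients of the first fundamental form: E = v^2 + 1, F = u*v, G = u^2 + 1.
Coefficients of the second fundamental form: L = 0, M = 1/sqrt(u^2 + v^2 + 1), N = 0.
Assemble K = (LN − M²)/(EG − F²) = 1/((u^2*v^2 - (u^2 + 1)*(v^2 + 1))*(u^2 + v^2 + 1)). At (u, v) = (1, 7/2): K = -16/3249.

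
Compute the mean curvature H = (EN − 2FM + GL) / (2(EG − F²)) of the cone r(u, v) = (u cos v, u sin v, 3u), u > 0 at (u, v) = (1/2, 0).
H = 3*sqrt(10)/10

With E = 10, F = 0, G = u^2, L = 0, M = 0, N = 3*sqrt(10)*u^2/(10*Abs(u)), assemble
  H = (EN − 2FM + GL) / (2(EG − F²)) = 3*sqrt(10)/(20*Abs(u)).
At (u, v) = (1/2, 0): H = 3*sqrt(10)/10.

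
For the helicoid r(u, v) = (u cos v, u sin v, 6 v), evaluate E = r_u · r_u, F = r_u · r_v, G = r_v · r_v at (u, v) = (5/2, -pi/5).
E = 1;  F = 0;  G = 169/4

Partials: r_u = (cos(v), sin(v), 0), r_v = (-u*sin(v), u*cos(v), 6). As functions of (u, v):
  E = r_u · r_u = 1,
  F = r_u · r_v = 0,
  G = r_v · r_v = u^2 + 36.
Evaluating at (u, v) = (5/2, -pi/5): E = 1, F = 0, G = 169/4.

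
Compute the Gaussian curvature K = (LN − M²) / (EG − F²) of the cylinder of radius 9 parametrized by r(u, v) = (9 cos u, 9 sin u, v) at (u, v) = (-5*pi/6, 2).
K = 0

Coefficients of the first fundamental form: E = 81, F = 0, G = 1.
Coefficients of the second fundamental form: L = -9, M = 0, N = 0.
Assemble K = (LN − M²)/(EG − F²) = 0. At (u, v) = (-5*pi/6, 2): K = 0.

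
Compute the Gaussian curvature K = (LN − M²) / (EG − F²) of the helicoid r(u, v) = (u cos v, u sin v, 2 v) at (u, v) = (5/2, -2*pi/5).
K = -64/1681

Coefficients of the first fundamental form: E = 1, F = 0, G = u^2 + 4.
Coefficients of the second fundamental form: L = 0, M = -2/sqrt(u^2 + 4), N = 0.
Assemble K = (LN − M²)/(EG − F²) = -4/(u^2 + 4)^2. At (u, v) = (5/2, -2*pi/5): K = -64/1681.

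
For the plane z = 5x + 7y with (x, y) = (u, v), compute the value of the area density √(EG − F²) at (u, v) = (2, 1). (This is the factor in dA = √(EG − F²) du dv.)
√(EG − F²)|_{(2, 1)} = 5*sqrt(3)

E = 26, F = 35, G = 50, so EG − F² = 75. Taking the positive square root: √(EG − F²) = 5*sqrt(3). At (u, v) = (2, 1): 5*sqrt(3).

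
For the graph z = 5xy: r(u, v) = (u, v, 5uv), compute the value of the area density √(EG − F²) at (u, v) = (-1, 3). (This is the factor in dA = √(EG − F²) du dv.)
√(EG − F²)|_{(-1, 3)} = sqrt(251)

E = 25*v^2 + 1, F = 25*u*v, G = 25*u^2 + 1, so EG − F² = 25*u^2 + 25*v^2 + 1. Taking the positive square root: √(EG − F²) = sqrt(25*u^2 + 25*v^2 + 1). At (u, v) = (-1, 3): sqrt(251).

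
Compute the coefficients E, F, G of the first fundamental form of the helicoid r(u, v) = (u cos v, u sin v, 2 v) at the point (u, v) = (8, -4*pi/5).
E = 1;  F = 0;  G = 68

Partials: r_u = (cos(v), sin(v), 0), r_v = (-u*sin(v), u*cos(v), 2). As functions of (u, v):
  E = r_u · r_u = 1,
  F = r_u · r_v = 0,
  G = r_v · r_v = u^2 + 4.
Evaluating at (u, v) = (8, -4*pi/5): E = 1, F = 0, G = 68.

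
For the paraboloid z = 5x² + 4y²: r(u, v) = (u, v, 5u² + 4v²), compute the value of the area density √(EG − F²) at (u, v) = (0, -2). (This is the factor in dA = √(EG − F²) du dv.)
√(EG − F²)|_{(0, -2)} = sqrt(257)

E = 100*u^2 + 1, F = 80*u*v, G = 64*v^2 + 1, so EG − F² = 100*u^2 + 64*v^2 + 1. Taking the positive square root: √(EG − F²) = sqrt(100*u^2 + 64*v^2 + 1). At (u, v) = (0, -2): sqrt(257).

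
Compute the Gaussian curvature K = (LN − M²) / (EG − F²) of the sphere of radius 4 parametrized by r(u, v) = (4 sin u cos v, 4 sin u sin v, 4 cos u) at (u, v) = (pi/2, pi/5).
K = 1/16

Coefficients of the first fundamental form: E = 16, F = 0, G = 16*sin(u)^2.
Coefficients of the second fundamental form: L = -4*sin(u)/Abs(sin(u)), M = 0, N = -4*sin(u)^3/Abs(sin(u)).
Assemble K = (LN − M²)/(EG − F²) = 1/16. At (u, v) = (pi/2, pi/5): K = 1/16.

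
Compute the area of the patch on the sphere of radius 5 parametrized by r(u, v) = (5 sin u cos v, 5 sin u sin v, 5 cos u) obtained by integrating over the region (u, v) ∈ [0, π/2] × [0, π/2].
Area = 25*pi/2

Area = ∫∫ √(EG − F²) du dv with √(EG − F²) = 25*Abs(sin(u)). Integrating over [0, π/2] × [0, π/2] gives 25*pi/2.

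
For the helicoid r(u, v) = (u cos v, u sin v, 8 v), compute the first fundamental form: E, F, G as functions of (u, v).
E = 1;  F = 0;  G = u^2 + 64

Compute partials: r_u = (cos(v), sin(v), 0), r_v = (-u*sin(v), u*cos(v), 8). Then
  E = r_u · r_u = 1,
  F = r_u · r_v = 0,
  G = r_v · r_v = u^2 + 64.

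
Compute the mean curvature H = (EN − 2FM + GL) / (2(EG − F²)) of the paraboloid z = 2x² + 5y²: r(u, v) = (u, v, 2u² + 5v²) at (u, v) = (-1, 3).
H = 1887*sqrt(917)/840889

With E = 16*u^2 + 1, F = 40*u*v, G = 100*v^2 + 1, L = 4/sqrt(16*u^2 + 100*v^2 + 1), M = 0, N = 10/sqrt(16*u^2 + 100*v^2 + 1), assemble
  H = (EN − 2FM + GL) / (2(EG − F²)) = (80*u^2 + 200*v^2 + 7)/(16*u^2 + 100*v^2 + 1)^(3/2).
At (u, v) = (-1, 3): H = 1887*sqrt(917)/840889.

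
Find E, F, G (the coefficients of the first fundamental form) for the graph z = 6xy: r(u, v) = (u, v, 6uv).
E = 36*v^2 + 1;  F = 36*u*v;  G = 36*u^2 + 1

Compute partials: r_u = (1, 0, 6*v), r_v = (0, 1, 6*u). Then
  E = r_u · r_u = 36*v^2 + 1,
  F = r_u · r_v = 36*u*v,
  G = r_v · r_v = 36*u^2 + 1.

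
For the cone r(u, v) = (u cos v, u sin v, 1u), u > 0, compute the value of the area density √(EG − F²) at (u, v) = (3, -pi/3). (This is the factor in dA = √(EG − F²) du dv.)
√(EG − F²)|_{(3, -pi/3)} = 3*sqrt(2)

E = 2, F = 0, G = u^2, so EG − F² = 2*u^2. Taking the positive square root: √(EG − F²) = sqrt(2)*Abs(u). At (u, v) = (3, -pi/3): 3*sqrt(2).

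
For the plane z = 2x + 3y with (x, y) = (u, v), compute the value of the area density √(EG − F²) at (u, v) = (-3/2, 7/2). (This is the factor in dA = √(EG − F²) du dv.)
√(EG − F²)|_{(-3/2, 7/2)} = sqrt(14)

E = 5, F = 6, G = 10, so EG − F² = 14. Taking the positive square root: √(EG − F²) = sqrt(14). At (u, v) = (-3/2, 7/2): sqrt(14).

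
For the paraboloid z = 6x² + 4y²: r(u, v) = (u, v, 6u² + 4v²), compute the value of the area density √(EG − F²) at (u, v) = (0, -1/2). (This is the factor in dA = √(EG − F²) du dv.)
√(EG − F²)|_{(0, -1/2)} = sqrt(17)

E = 144*u^2 + 1, F = 96*u*v, G = 64*v^2 + 1, so EG − F² = 144*u^2 + 64*v^2 + 1. Taking the positive square root: √(EG − F²) = sqrt(144*u^2 + 64*v^2 + 1). At (u, v) = (0, -1/2): sqrt(17).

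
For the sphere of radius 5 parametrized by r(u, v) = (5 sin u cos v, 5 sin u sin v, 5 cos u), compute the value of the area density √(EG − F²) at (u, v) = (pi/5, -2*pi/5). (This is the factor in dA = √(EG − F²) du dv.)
√(EG − F²)|_{(pi/5, -2*pi/5)} = 25*sqrt(10 - 2*sqrt(5))/4

E = 25, F = 0, G = 25*sin(u)^2, so EG − F² = 625*sin(u)^2. Taking the positive square root: √(EG − F²) = 25*Abs(sin(u)). At (u, v) = (pi/5, -2*pi/5): 25*sqrt(10 - 2*sqrt(5))/4.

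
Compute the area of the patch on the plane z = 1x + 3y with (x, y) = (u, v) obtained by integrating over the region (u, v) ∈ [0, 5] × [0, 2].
Area = 10*sqrt(11)

Area = ∫∫ √(EG − F²) du dv with √(EG − F²) = sqrt(11). Integrating over [0, 5] × [0, 2] gives 10*sqrt(11).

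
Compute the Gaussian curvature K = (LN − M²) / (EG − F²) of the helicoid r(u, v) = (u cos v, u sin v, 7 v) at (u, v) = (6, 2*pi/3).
K = -49/7225

Coefficients of the first fundamental form: E = 1, F = 0, G = u^2 + 49.
Coefficients of the second fundamental form: L = 0, M = -7/sqrt(u^2 + 49), N = 0.
Assemble K = (LN − M²)/(EG − F²) = -49/(u^2 + 49)^2. At (u, v) = (6, 2*pi/3): K = -49/7225.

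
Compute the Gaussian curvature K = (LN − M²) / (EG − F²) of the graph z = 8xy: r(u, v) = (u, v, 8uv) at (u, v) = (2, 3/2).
K = -64/160801

Coefficients of the first fundamental form: E = 64*v^2 + 1, F = 64*u*v, G = 64*u^2 + 1.
Coefficients of the second fundamental form: L = 0, M = 8/sqrt(64*u^2 + 64*v^2 + 1), N = 0.
Assemble K = (LN − M²)/(EG − F²) = -64/(4096*u^4 + 8192*u^2*v^2 + 128*u^2 + 4096*v^4 + 128*v^2 + 1). At (u, v) = (2, 3/2): K = -64/160801.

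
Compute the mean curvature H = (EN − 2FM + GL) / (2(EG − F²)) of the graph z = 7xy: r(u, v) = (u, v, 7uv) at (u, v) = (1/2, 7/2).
H = -2401*sqrt(2454)/3011058

With E = 49*v^2 + 1, F = 49*u*v, G = 49*u^2 + 1, L = 0, M = 7/sqrt(49*u^2 + 49*v^2 + 1), N = 0, assemble
  H = (EN − 2FM + GL) / (2(EG − F²)) = -343*u*v/(49*u^2 + 49*v^2 + 1)^(3/2).
At (u, v) = (1/2, 7/2): H = -2401*sqrt(2454)/3011058.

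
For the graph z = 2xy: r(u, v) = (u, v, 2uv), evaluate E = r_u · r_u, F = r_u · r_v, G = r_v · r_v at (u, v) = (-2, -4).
E = 65;  F = 32;  G = 17

Partials: r_u = (1, 0, 2*v), r_v = (0, 1, 2*u). As functions of (u, v):
  E = r_u · r_u = 4*v^2 + 1,
  F = r_u · r_v = 4*u*v,
  G = r_v · r_v = 4*u^2 + 1.
Evaluating at (u, v) = (-2, -4): E = 65, F = 32, G = 17.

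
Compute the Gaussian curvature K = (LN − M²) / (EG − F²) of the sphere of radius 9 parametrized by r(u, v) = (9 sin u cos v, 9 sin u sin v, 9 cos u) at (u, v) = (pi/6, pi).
K = 1/81

Coefficients of the first fundamental form: E = 81, F = 0, G = 81*sin(u)^2.
Coefficients of the second fundamental form: L = -9*sin(u)/Abs(sin(u)), M = 0, N = -9*sin(u)^3/Abs(sin(u)).
Assemble K = (LN − M²)/(EG − F²) = 1/81. At (u, v) = (pi/6, pi): K = 1/81.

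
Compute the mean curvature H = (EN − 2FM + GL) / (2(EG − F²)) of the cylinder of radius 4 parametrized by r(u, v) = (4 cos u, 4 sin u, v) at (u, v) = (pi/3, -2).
H = -1/8

With E = 16, F = 0, G = 1, L = -4, M = 0, N = 0, assemble
  H = (EN − 2FM + GL) / (2(EG − F²)) = -1/8.
At (u, v) = (pi/3, -2): H = -1/8.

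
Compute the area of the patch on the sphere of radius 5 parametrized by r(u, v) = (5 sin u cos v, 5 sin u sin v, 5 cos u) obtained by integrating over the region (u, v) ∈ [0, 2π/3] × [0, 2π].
Area = 75*pi

Area = ∫∫ √(EG − F²) du dv with √(EG − F²) = 25*Abs(sin(u)). Integrating over [0, 2π/3] × [0, 2π] gives 75*pi.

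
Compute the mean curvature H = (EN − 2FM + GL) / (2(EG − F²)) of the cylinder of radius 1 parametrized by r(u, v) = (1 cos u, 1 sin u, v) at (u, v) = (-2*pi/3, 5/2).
H = -1/2

With E = 1, F = 0, G = 1, L = -1, M = 0, N = 0, assemble
  H = (EN − 2FM + GL) / (2(EG − F²)) = -1/2.
At (u, v) = (-2*pi/3, 5/2): H = -1/2.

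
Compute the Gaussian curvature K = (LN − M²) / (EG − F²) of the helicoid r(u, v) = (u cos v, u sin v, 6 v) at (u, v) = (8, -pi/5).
K = -9/2500

Coefficients of the first fundamental form: E = 1, F = 0, G = u^2 + 36.
Coefficients of the second fundamental form: L = 0, M = -6/sqrt(u^2 + 36), N = 0.
Assemble K = (LN − M²)/(EG − F²) = -36/(u^2 + 36)^2. At (u, v) = (8, -pi/5): K = -9/2500.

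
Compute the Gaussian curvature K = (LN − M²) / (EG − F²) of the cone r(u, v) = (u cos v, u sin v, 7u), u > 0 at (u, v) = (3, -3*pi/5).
K = 0

Coefficients of the first fundamental form: E = 50, F = 0, G = u^2.
Coefficients of the second fundamental form: L = 0, M = 0, N = 7*sqrt(2)*u^2/(10*Abs(u)).
Assemble K = (LN − M²)/(EG − F²) = 0. At (u, v) = (3, -3*pi/5): K = 0.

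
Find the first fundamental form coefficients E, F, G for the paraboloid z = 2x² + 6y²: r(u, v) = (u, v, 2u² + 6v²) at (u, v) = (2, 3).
E = 65;  F = 288;  G = 1297

Partials: r_u = (1, 0, 4*u), r_v = (0, 1, 12*v). As functions of (u, v):
  E = r_u · r_u = 16*u^2 + 1,
  F = r_u · r_v = 48*u*v,
  G = r_v · r_v = 144*v^2 + 1.
Evaluating at (u, v) = (2, 3): E = 65, F = 288, G = 1297.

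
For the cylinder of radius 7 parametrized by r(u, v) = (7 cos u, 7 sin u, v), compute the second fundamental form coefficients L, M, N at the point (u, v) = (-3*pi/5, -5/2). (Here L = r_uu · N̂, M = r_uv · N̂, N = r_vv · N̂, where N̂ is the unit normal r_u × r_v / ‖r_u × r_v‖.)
L = -7;  M = 0;  N = 0

Compute the unit normal N̂(u, v) = (cos(u), sin(u), 0), and the second partials r_uu, r_uv, r_vv. Take dot products:
  L(u, v) = r_uu · N̂ = -7,
  M(u, v) = r_uv · N̂ = 0,
  N(u, v) = r_vv · N̂ = 0.
Evaluating at (u, v) = (-3*pi/5, -5/2):
  L = -7, M = 0, N = 0.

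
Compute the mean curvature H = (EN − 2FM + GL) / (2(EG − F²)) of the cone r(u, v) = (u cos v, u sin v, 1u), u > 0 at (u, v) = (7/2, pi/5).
H = sqrt(2)/14

With E = 2, F = 0, G = u^2, L = 0, M = 0, N = sqrt(2)*u^2/(2*Abs(u)), assemble
  H = (EN − 2FM + GL) / (2(EG − F²)) = sqrt(2)/(4*Abs(u)).
At (u, v) = (7/2, pi/5): H = sqrt(2)/14.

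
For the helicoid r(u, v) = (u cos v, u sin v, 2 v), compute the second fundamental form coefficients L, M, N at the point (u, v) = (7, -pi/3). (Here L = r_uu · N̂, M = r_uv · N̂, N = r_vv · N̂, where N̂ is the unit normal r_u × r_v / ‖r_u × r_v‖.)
L = 0;  M = -2*sqrt(53)/53;  N = 0

Compute the unit normal N̂(u, v) = (2*sin(v)/sqrt(u^2 + 4), -2*cos(v)/sqrt(u^2 + 4), u/sqrt(u^2 + 4)), and the second partials r_uu, r_uv, r_vv. Take dot products:
  L(u, v) = r_uu · N̂ = 0,
  M(u, v) = r_uv · N̂ = -2/sqrt(u^2 + 4),
  N(u, v) = r_vv · N̂ = 0.
Evaluating at (u, v) = (7, -pi/3):
  L = 0, M = -2*sqrt(53)/53, N = 0.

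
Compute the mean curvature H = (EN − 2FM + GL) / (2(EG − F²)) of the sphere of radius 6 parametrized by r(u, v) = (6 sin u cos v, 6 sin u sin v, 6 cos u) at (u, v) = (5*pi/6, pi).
H = -1/6

With E = 36, F = 0, G = 36*sin(u)^2, L = -6*sin(u)/Abs(sin(u)), M = 0, N = -6*sin(u)^3/Abs(sin(u)), assemble
  H = (EN − 2FM + GL) / (2(EG − F²)) = -sin(u)/(6*Abs(sin(u))).
At (u, v) = (5*pi/6, pi): H = -1/6.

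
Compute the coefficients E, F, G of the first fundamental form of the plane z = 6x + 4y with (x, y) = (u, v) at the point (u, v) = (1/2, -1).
E = 37;  F = 24;  G = 17

Partials: r_u = (1, 0, 6), r_v = (0, 1, 4). As functions of (u, v):
  E = r_u · r_u = 37,
  F = r_u · r_v = 24,
  G = r_v · r_v = 17.
Evaluating at (u, v) = (1/2, -1): E = 37, F = 24, G = 17.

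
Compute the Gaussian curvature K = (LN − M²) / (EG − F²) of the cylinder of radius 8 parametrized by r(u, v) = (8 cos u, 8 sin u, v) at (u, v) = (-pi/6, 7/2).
K = 0

Coefficients of the first fundamental form: E = 64, F = 0, G = 1.
Coefficients of the second fundamental form: L = -8, M = 0, N = 0.
Assemble K = (LN − M²)/(EG − F²) = 0. At (u, v) = (-pi/6, 7/2): K = 0.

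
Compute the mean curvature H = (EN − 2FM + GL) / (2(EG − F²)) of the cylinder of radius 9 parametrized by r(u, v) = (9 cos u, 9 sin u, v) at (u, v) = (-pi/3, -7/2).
H = -1/18

With E = 81, F = 0, G = 1, L = -9, M = 0, N = 0, assemble
  H = (EN − 2FM + GL) / (2(EG − F²)) = -1/18.
At (u, v) = (-pi/3, -7/2): H = -1/18.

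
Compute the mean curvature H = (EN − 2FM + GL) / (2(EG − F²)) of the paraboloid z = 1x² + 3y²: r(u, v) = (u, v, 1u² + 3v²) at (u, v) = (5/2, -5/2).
H = 304*sqrt(251)/63001

With E = 4*u^2 + 1, F = 12*u*v, G = 36*v^2 + 1, L = 2/sqrt(4*u^2 + 36*v^2 + 1), M = 0, N = 6/sqrt(4*u^2 + 36*v^2 + 1), assemble
  H = (EN − 2FM + GL) / (2(EG − F²)) = 4*(3*u^2 + 9*v^2 + 1)/(4*u^2 + 36*v^2 + 1)^(3/2).
At (u, v) = (5/2, -5/2): H = 304*sqrt(251)/63001.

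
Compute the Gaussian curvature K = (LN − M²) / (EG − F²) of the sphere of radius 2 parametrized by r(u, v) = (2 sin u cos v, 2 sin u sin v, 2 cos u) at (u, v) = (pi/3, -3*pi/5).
K = 1/4

Coefficients of the first fundamental form: E = 4, F = 0, G = 4*sin(u)^2.
Coefficients of the second fundamental form: L = -2*sin(u)/Abs(sin(u)), M = 0, N = -2*sin(u)^3/Abs(sin(u)).
Assemble K = (LN − M²)/(EG − F²) = 1/4. At (u, v) = (pi/3, -3*pi/5): K = 1/4.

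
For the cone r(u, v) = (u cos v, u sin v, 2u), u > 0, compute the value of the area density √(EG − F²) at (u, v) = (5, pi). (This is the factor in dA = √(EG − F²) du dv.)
√(EG − F²)|_{(5, pi)} = 5*sqrt(5)

E = 5, F = 0, G = u^2, so EG − F² = 5*u^2. Taking the positive square root: √(EG − F²) = sqrt(5)*Abs(u). At (u, v) = (5, pi): 5*sqrt(5).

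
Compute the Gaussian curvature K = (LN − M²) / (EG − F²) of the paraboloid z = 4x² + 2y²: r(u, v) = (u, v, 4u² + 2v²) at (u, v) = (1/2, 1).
K = 32/1089

Coefficients of the first fundamental form: E = 64*u^2 + 1, F = 32*u*v, G = 16*v^2 + 1.
Coefficients of the second fundamental form: L = 8/sqrt(64*u^2 + 16*v^2 + 1), M = 0, N = 4/sqrt(64*u^2 + 16*v^2 + 1).
Assemble K = (LN − M²)/(EG − F²) = 32/(4096*u^4 + 2048*u^2*v^2 + 128*u^2 + 256*v^4 + 32*v^2 + 1). At (u, v) = (1/2, 1): K = 32/1089.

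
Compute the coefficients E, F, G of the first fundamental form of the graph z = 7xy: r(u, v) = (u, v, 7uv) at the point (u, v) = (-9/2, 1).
E = 50;  F = -441/2;  G = 3973/4

Partials: r_u = (1, 0, 7*v), r_v = (0, 1, 7*u). As functions of (u, v):
  E = r_u · r_u = 49*v^2 + 1,
  F = r_u · r_v = 49*u*v,
  G = r_v · r_v = 49*u^2 + 1.
Evaluating at (u, v) = (-9/2, 1): E = 50, F = -441/2, G = 3973/4.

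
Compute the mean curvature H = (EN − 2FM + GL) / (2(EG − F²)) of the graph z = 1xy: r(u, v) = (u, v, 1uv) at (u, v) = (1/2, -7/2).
H = 7*sqrt(6)/486

With E = v^2 + 1, F = u*v, G = u^2 + 1, L = 0, M = 1/sqrt(u^2 + v^2 + 1), N = 0, assemble
  H = (EN − 2FM + GL) / (2(EG − F²)) = -u*v/(u^2 + v^2 + 1)^(3/2).
At (u, v) = (1/2, -7/2): H = 7*sqrt(6)/486.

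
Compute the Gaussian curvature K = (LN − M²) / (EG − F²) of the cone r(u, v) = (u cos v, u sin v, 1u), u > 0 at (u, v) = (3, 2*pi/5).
K = 0

Coefficients of the first fundamental form: E = 2, F = 0, G = u^2.
Coefficients of the second fundamental form: L = 0, M = 0, N = sqrt(2)*u^2/(2*Abs(u)).
Assemble K = (LN − M²)/(EG − F²) = 0. At (u, v) = (3, 2*pi/5): K = 0.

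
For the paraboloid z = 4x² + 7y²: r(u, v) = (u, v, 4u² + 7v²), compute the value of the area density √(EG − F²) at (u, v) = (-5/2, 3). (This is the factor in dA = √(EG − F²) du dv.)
√(EG − F²)|_{(-5/2, 3)} = sqrt(2165)

E = 64*u^2 + 1, F = 112*u*v, G = 196*v^2 + 1, so EG − F² = 64*u^2 + 196*v^2 + 1. Taking the positive square root: √(EG − F²) = sqrt(64*u^2 + 196*v^2 + 1). At (u, v) = (-5/2, 3): sqrt(2165).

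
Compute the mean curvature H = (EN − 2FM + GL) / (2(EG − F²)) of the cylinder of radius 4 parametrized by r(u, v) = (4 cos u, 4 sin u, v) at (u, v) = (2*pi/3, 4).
H = -1/8

With E = 16, F = 0, G = 1, L = -4, M = 0, N = 0, assemble
  H = (EN − 2FM + GL) / (2(EG − F²)) = -1/8.
At (u, v) = (2*pi/3, 4): H = -1/8.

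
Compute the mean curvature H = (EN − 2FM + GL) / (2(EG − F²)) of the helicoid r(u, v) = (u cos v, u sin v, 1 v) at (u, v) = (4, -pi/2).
H = 0

With E = 1, F = 0, G = u^2 + 1, L = 0, M = -1/sqrt(u^2 + 1), N = 0, assemble
  H = (EN − 2FM + GL) / (2(EG − F²)) = 0.
At (u, v) = (4, -pi/2): H = 0.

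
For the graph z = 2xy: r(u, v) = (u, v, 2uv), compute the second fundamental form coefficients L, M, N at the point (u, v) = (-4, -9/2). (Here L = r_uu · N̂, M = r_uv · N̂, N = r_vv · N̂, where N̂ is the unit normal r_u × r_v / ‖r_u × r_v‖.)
L = 0;  M = sqrt(146)/73;  N = 0

Compute the unit normal N̂(u, v) = (-2*v/sqrt(4*u^2 + 4*v^2 + 1), -2*u/sqrt(4*u^2 + 4*v^2 + 1), 1/sqrt(4*u^2 + 4*v^2 + 1)), and the second partials r_uu, r_uv, r_vv. Take dot products:
  L(u, v) = r_uu · N̂ = 0,
  M(u, v) = r_uv · N̂ = 2/sqrt(4*u^2 + 4*v^2 + 1),
  N(u, v) = r_vv · N̂ = 0.
Evaluating at (u, v) = (-4, -9/2):
  L = 0, M = sqrt(146)/73, N = 0.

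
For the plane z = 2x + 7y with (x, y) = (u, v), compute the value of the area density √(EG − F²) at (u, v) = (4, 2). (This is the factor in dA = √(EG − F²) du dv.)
√(EG − F²)|_{(4, 2)} = 3*sqrt(6)

E = 5, F = 14, G = 50, so EG − F² = 54. Taking the positive square root: √(EG − F²) = 3*sqrt(6). At (u, v) = (4, 2): 3*sqrt(6).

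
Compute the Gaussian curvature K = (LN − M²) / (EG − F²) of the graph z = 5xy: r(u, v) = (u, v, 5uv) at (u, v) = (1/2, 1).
K = -400/16641

Coefficients of the first fundamental form: E = 25*v^2 + 1, F = 25*u*v, G = 25*u^2 + 1.
Coefficients of the second fundamental form: L = 0, M = 5/sqrt(25*u^2 + 25*v^2 + 1), N = 0.
Assemble K = (LN − M²)/(EG − F²) = -25/(625*u^4 + 1250*u^2*v^2 + 50*u^2 + 625*v^4 + 50*v^2 + 1). At (u, v) = (1/2, 1): K = -400/16641.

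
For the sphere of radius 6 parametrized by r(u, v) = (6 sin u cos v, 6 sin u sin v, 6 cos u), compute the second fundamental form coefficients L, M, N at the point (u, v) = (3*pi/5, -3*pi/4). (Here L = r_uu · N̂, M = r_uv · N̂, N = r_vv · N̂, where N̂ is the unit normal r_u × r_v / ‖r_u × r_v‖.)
L = -6;  M = 0;  N = -15/4 - 3*sqrt(5)/4

Compute the unit normal N̂(u, v) = (sin(u)^2*cos(v)/Abs(sin(u)), sin(u)^2*sin(v)/Abs(sin(u)), sin(2*u)/(2*Abs(sin(u)))), and the second partials r_uu, r_uv, r_vv. Take dot products:
  L(u, v) = r_uu · N̂ = -6*sin(u)/Abs(sin(u)),
  M(u, v) = r_uv · N̂ = 0,
  N(u, v) = r_vv · N̂ = -6*sin(u)^3/Abs(sin(u)).
Evaluating at (u, v) = (3*pi/5, -3*pi/4):
  L = -6, M = 0, N = -15/4 - 3*sqrt(5)/4.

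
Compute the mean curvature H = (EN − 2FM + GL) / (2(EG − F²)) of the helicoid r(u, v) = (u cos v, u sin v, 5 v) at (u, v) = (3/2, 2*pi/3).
H = 0

With E = 1, F = 0, G = u^2 + 25, L = 0, M = -5/sqrt(u^2 + 25), N = 0, assemble
  H = (EN − 2FM + GL) / (2(EG − F²)) = 0.
At (u, v) = (3/2, 2*pi/3): H = 0.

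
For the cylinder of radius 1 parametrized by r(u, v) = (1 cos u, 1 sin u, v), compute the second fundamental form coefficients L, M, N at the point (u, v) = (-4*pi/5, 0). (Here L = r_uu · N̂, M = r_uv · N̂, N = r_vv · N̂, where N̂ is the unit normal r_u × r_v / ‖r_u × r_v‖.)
L = -1;  M = 0;  N = 0

Compute the unit normal N̂(u, v) = (cos(u), sin(u), 0), and the second partials r_uu, r_uv, r_vv. Take dot products:
  L(u, v) = r_uu · N̂ = -1,
  M(u, v) = r_uv · N̂ = 0,
  N(u, v) = r_vv · N̂ = 0.
Evaluating at (u, v) = (-4*pi/5, 0):
  L = -1, M = 0, N = 0.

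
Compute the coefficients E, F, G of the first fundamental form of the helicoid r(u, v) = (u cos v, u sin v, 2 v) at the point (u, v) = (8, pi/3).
E = 1;  F = 0;  G = 68

Partials: r_u = (cos(v), sin(v), 0), r_v = (-u*sin(v), u*cos(v), 2). As functions of (u, v):
  E = r_u · r_u = 1,
  F = r_u · r_v = 0,
  G = r_v · r_v = u^2 + 4.
Evaluating at (u, v) = (8, pi/3): E = 1, F = 0, G = 68.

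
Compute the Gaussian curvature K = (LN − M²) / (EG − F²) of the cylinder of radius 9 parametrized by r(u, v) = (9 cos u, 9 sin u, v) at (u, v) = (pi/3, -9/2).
K = 0

Coefficients of the first fundamental form: E = 81, F = 0, G = 1.
Coefficients of the second fundamental form: L = -9, M = 0, N = 0.
Assemble K = (LN − M²)/(EG − F²) = 0. At (u, v) = (pi/3, -9/2): K = 0.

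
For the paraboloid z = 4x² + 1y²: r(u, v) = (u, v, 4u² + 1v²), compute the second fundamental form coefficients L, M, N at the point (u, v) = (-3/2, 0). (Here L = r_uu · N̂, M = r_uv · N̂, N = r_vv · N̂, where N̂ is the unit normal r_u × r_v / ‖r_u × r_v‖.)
L = 8*sqrt(145)/145;  M = 0;  N = 2*sqrt(145)/145

Compute the unit normal N̂(u, v) = (-8*u/sqrt(64*u^2 + 4*v^2 + 1), -2*v/sqrt(64*u^2 + 4*v^2 + 1), 1/sqrt(64*u^2 + 4*v^2 + 1)), and the second partials r_uu, r_uv, r_vv. Take dot products:
  L(u, v) = r_uu · N̂ = 8/sqrt(64*u^2 + 4*v^2 + 1),
  M(u, v) = r_uv · N̂ = 0,
  N(u, v) = r_vv · N̂ = 2/sqrt(64*u^2 + 4*v^2 + 1).
Evaluating at (u, v) = (-3/2, 0):
  L = 8*sqrt(145)/145, M = 0, N = 2*sqrt(145)/145.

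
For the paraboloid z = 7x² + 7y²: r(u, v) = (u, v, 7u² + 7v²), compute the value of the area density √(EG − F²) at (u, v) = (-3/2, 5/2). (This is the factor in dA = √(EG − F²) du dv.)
√(EG − F²)|_{(-3/2, 5/2)} = sqrt(1667)

E = 196*u^2 + 1, F = 196*u*v, G = 196*v^2 + 1, so EG − F² = 196*u^2 + 196*v^2 + 1. Taking the positive square root: √(EG − F²) = sqrt(196*u^2 + 196*v^2 + 1). At (u, v) = (-3/2, 5/2): sqrt(1667).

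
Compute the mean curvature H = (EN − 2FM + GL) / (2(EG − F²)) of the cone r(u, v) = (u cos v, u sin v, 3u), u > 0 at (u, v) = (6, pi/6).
H = sqrt(10)/40

With E = 10, F = 0, G = u^2, L = 0, M = 0, N = 3*sqrt(10)*u^2/(10*Abs(u)), assemble
  H = (EN − 2FM + GL) / (2(EG − F²)) = 3*sqrt(10)/(20*Abs(u)).
At (u, v) = (6, pi/6): H = sqrt(10)/40.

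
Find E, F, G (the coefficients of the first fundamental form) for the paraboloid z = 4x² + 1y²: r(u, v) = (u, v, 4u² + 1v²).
E = 64*u^2 + 1;  F = 16*u*v;  G = 4*v^2 + 1

Compute partials: r_u = (1, 0, 8*u), r_v = (0, 1, 2*v). Then
  E = r_u · r_u = 64*u^2 + 1,
  F = r_u · r_v = 16*u*v,
  G = r_v · r_v = 4*v^2 + 1.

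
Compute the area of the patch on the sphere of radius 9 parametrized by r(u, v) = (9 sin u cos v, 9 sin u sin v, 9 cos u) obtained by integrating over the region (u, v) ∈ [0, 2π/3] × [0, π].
Area = 243*pi/2

Area = ∫∫ √(EG − F²) du dv with √(EG − F²) = 81*Abs(sin(u)). Integrating over [0, 2π/3] × [0, π] gives 243*pi/2.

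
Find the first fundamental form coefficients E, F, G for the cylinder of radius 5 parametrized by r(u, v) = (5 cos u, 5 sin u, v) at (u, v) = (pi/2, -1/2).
E = 25;  F = 0;  G = 1

Partials: r_u = (-5*sin(u), 5*cos(u), 0), r_v = (0, 0, 1). As functions of (u, v):
  E = r_u · r_u = 25,
  F = r_u · r_v = 0,
  G = r_v · r_v = 1.
Evaluating at (u, v) = (pi/2, -1/2): E = 25, F = 0, G = 1.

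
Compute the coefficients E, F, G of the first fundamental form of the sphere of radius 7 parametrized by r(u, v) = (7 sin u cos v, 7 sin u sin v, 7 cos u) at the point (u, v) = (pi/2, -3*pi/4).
E = 49;  F = 0;  G = 49

Partials: r_u = (7*cos(u)*cos(v), 7*sin(v)*cos(u), -7*sin(u)), r_v = (-7*sin(u)*sin(v), 7*sin(u)*cos(v), 0). As functions of (u, v):
  E = r_u · r_u = 49,
  F = r_u · r_v = 0,
  G = r_v · r_v = 49*sin(u)^2.
Evaluating at (u, v) = (pi/2, -3*pi/4): E = 49, F = 0, G = 49.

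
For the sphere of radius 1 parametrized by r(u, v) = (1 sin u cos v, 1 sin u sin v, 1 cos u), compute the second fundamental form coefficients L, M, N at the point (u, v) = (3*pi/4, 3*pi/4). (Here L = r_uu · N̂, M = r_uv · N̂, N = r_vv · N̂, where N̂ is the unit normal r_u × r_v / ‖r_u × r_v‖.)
L = -1;  M = 0;  N = -1/2

Compute the unit normal N̂(u, v) = (sin(u)^2*cos(v)/Abs(sin(u)), sin(u)^2*sin(v)/Abs(sin(u)), sin(2*u)/(2*Abs(sin(u)))), and the second partials r_uu, r_uv, r_vv. Take dot products:
  L(u, v) = r_uu · N̂ = -sin(u)/Abs(sin(u)),
  M(u, v) = r_uv · N̂ = 0,
  N(u, v) = r_vv · N̂ = -sin(u)^3/Abs(sin(u)).
Evaluating at (u, v) = (3*pi/4, 3*pi/4):
  L = -1, M = 0, N = -1/2.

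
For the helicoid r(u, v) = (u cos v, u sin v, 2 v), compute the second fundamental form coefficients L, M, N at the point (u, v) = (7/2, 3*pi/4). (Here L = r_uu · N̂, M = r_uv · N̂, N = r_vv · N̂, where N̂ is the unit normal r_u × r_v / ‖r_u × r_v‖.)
L = 0;  M = -4*sqrt(65)/65;  N = 0

Compute the unit normal N̂(u, v) = (2*sin(v)/sqrt(u^2 + 4), -2*cos(v)/sqrt(u^2 + 4), u/sqrt(u^2 + 4)), and the second partials r_uu, r_uv, r_vv. Take dot products:
  L(u, v) = r_uu · N̂ = 0,
  M(u, v) = r_uv · N̂ = -2/sqrt(u^2 + 4),
  N(u, v) = r_vv · N̂ = 0.
Evaluating at (u, v) = (7/2, 3*pi/4):
  L = 0, M = -4*sqrt(65)/65, N = 0.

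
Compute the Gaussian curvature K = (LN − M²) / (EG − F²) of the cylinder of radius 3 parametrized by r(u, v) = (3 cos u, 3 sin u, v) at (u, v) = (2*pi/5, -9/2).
K = 0

Coefficients of the first fundamental form: E = 9, F = 0, G = 1.
Coefficients of the second fundamental form: L = -3, M = 0, N = 0.
Assemble K = (LN − M²)/(EG − F²) = 0. At (u, v) = (2*pi/5, -9/2): K = 0.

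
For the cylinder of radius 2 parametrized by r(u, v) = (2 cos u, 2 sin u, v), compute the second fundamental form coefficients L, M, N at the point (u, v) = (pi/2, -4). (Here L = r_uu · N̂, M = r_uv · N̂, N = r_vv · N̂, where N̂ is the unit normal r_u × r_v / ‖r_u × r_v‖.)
L = -2;  M = 0;  N = 0

Compute the unit normal N̂(u, v) = (cos(u), sin(u), 0), and the second partials r_uu, r_uv, r_vv. Take dot products:
  L(u, v) = r_uu · N̂ = -2,
  M(u, v) = r_uv · N̂ = 0,
  N(u, v) = r_vv · N̂ = 0.
Evaluating at (u, v) = (pi/2, -4):
  L = -2, M = 0, N = 0.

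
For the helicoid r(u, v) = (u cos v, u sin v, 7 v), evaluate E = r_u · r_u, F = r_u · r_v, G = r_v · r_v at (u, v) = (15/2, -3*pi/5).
E = 1;  F = 0;  G = 421/4

Partials: r_u = (cos(v), sin(v), 0), r_v = (-u*sin(v), u*cos(v), 7). As functions of (u, v):
  E = r_u · r_u = 1,
  F = r_u · r_v = 0,
  G = r_v · r_v = u^2 + 49.
Evaluating at (u, v) = (15/2, -3*pi/5): E = 1, F = 0, G = 421/4.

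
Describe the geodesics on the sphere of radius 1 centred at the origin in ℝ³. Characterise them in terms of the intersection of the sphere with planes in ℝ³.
Geodesics on the sphere of radius 1 are great circles — circles of radius 1 obtained as the intersection of the sphere with planes through the origin (the centre of the sphere).

A curve α(t) of nonzero constant speed on the sphere of radius 1 is a geodesic iff its acceleration α̈ is everywhere normal to the surface, i.e. parallel to the radial vector α(t). Then d/dt(α × α̇) = α̇ × α̇ + α × α̈ = 0, so α × α̇ is a constant vector n ≠ 0 and α(t) · n = 0 for all t: α lies in the plane through the origin with normal n. The intersection of that plane with the sphere is a circle of radius 1 (a great circle). Conversely, a great circle traversed at constant speed has centripetal acceleration pointing at the origin, hence normal to the sphere, so every great circle is a geodesic.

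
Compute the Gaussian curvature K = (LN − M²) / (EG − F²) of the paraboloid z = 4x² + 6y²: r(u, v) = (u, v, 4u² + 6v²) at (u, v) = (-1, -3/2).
K = 96/151321

Coefficients of the first fundamental form: E = 64*u^2 + 1, F = 96*u*v, G = 144*v^2 + 1.
Coefficients of the second fundamental form: L = 8/sqrt(64*u^2 + 144*v^2 + 1), M = 0, N = 12/sqrt(64*u^2 + 144*v^2 + 1).
Assemble K = (LN − M²)/(EG − F²) = 96/(4096*u^4 + 18432*u^2*v^2 + 128*u^2 + 20736*v^4 + 288*v^2 + 1). At (u, v) = (-1, -3/2): K = 96/151321.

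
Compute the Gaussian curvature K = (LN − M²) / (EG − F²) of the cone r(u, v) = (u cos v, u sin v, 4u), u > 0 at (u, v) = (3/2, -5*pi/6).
K = 0

Coefficients of the first fundamental form: E = 17, F = 0, G = u^2.
Coefficients of the second fundamental form: L = 0, M = 0, N = 4*sqrt(17)*u^2/(17*Abs(u)).
Assemble K = (LN − M²)/(EG − F²) = 0. At (u, v) = (3/2, -5*pi/6): K = 0.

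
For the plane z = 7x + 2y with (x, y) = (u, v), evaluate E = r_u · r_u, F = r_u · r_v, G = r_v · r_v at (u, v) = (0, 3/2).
E = 50;  F = 14;  G = 5

Partials: r_u = (1, 0, 7), r_v = (0, 1, 2). As functions of (u, v):
  E = r_u · r_u = 50,
  F = r_u · r_v = 14,
  G = r_v · r_v = 5.
Evaluating at (u, v) = (0, 3/2): E = 50, F = 14, G = 5.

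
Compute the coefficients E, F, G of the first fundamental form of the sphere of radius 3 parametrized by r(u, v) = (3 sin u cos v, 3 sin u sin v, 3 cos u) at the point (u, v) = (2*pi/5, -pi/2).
E = 9;  F = 0;  G = 9*sqrt(5)/8 + 45/8

Partials: r_u = (3*cos(u)*cos(v), 3*sin(v)*cos(u), -3*sin(u)), r_v = (-3*sin(u)*sin(v), 3*sin(u)*cos(v), 0). As functions of (u, v):
  E = r_u · r_u = 9,
  F = r_u · r_v = 0,
  G = r_v · r_v = 9*sin(u)^2.
Evaluating at (u, v) = (2*pi/5, -pi/2): E = 9, F = 0, G = 9*sqrt(5)/8 + 45/8.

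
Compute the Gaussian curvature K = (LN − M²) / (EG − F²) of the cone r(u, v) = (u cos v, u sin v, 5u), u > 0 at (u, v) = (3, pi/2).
K = 0

Coefficients of the first fundamental form: E = 26, F = 0, G = u^2.
Coefficients of the second fundamental form: L = 0, M = 0, N = 5*sqrt(26)*u^2/(26*Abs(u)).
Assemble K = (LN − M²)/(EG − F²) = 0. At (u, v) = (3, pi/2): K = 0.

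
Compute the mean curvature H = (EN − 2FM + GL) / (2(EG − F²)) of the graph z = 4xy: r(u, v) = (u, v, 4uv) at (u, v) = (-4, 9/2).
H = 1152*sqrt(581)/337561

With E = 16*v^2 + 1, F = 16*u*v, G = 16*u^2 + 1, L = 0, M = 4/sqrt(16*u^2 + 16*v^2 + 1), N = 0, assemble
  H = (EN − 2FM + GL) / (2(EG − F²)) = -64*u*v/(16*u^2 + 16*v^2 + 1)^(3/2).
At (u, v) = (-4, 9/2): H = 1152*sqrt(581)/337561.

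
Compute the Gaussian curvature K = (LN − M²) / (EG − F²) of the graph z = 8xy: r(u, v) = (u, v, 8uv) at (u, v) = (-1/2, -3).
K = -64/351649

Coefficients of the first fundamental form: E = 64*v^2 + 1, F = 64*u*v, G = 64*u^2 + 1.
Coefficients of the second fundamental form: L = 0, M = 8/sqrt(64*u^2 + 64*v^2 + 1), N = 0.
Assemble K = (LN − M²)/(EG − F²) = -64/(4096*u^4 + 8192*u^2*v^2 + 128*u^2 + 4096*v^4 + 128*v^2 + 1). At (u, v) = (-1/2, -3): K = -64/351649.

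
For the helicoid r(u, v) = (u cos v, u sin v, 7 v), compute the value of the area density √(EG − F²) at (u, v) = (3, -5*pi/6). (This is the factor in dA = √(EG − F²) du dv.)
√(EG − F²)|_{(3, -5*pi/6)} = sqrt(58)

E = 1, F = 0, G = u^2 + 49, so EG − F² = u^2 + 49. Taking the positive square root: √(EG − F²) = sqrt(u^2 + 49). At (u, v) = (3, -5*pi/6): sqrt(58).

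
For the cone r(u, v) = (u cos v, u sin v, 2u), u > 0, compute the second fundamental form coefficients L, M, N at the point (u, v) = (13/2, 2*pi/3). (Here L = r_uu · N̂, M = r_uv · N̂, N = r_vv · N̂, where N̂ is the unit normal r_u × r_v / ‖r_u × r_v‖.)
L = 0;  M = 0;  N = 13*sqrt(5)/5

Compute the unit normal N̂(u, v) = (-2*sqrt(5)*u*cos(v)/(5*Abs(u)), -2*sqrt(5)*u*sin(v)/(5*Abs(u)), sqrt(5)*u/(5*Abs(u))), and the second partials r_uu, r_uv, r_vv. Take dot products:
  L(u, v) = r_uu · N̂ = 0,
  M(u, v) = r_uv · N̂ = 0,
  N(u, v) = r_vv · N̂ = 2*sqrt(5)*u^2/(5*Abs(u)).
Evaluating at (u, v) = (13/2, 2*pi/3):
  L = 0, M = 0, N = 13*sqrt(5)/5.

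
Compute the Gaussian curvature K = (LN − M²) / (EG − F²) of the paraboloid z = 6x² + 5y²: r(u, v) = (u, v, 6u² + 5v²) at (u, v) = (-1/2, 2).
K = 120/190969

Coefficients of the first fundamental form: E = 144*u^2 + 1, F = 120*u*v, G = 100*v^2 + 1.
Coefficients of the second fundamental form: L = 12/sqrt(144*u^2 + 100*v^2 + 1), M = 0, N = 10/sqrt(144*u^2 + 100*v^2 + 1).
Assemble K = (LN − M²)/(EG − F²) = 120/(20736*u^4 + 28800*u^2*v^2 + 288*u^2 + 10000*v^4 + 200*v^2 + 1). At (u, v) = (-1/2, 2): K = 120/190969.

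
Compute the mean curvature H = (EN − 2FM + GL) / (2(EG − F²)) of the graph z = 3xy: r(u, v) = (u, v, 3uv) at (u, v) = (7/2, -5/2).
H = 189*sqrt(670)/44890

With E = 9*v^2 + 1, F = 9*u*v, G = 9*u^2 + 1, L = 0, M = 3/sqrt(9*u^2 + 9*v^2 + 1), N = 0, assemble
  H = (EN − 2FM + GL) / (2(EG − F²)) = -27*u*v/(9*u^2 + 9*v^2 + 1)^(3/2).
At (u, v) = (7/2, -5/2): H = 189*sqrt(670)/44890.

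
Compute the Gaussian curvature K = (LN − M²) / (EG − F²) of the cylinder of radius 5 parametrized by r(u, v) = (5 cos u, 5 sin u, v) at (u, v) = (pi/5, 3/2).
K = 0

Coefficients of the first fundamental form: E = 25, F = 0, G = 1.
Coefficients of the second fundamental form: L = -5, M = 0, N = 0.
Assemble K = (LN − M²)/(EG − F²) = 0. At (u, v) = (pi/5, 3/2): K = 0.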